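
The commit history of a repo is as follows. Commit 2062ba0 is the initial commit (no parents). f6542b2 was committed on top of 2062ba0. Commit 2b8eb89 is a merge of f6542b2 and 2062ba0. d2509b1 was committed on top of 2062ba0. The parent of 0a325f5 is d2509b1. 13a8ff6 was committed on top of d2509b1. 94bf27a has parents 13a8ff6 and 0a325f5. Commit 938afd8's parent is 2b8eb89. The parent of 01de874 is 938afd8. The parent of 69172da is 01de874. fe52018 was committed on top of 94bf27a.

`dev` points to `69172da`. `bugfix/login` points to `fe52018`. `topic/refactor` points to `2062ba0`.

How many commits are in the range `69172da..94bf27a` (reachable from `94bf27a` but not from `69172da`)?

Reachable from 94bf27a: {0a325f5, 13a8ff6, 2062ba0, 94bf27a, d2509b1}.
Reachable from 69172da: {01de874, 2062ba0, 2b8eb89, 69172da, 938afd8, f6542b2}.
In 94bf27a's history but not 69172da's: {0a325f5, 13a8ff6, 94bf27a, d2509b1} — 4 commits.

4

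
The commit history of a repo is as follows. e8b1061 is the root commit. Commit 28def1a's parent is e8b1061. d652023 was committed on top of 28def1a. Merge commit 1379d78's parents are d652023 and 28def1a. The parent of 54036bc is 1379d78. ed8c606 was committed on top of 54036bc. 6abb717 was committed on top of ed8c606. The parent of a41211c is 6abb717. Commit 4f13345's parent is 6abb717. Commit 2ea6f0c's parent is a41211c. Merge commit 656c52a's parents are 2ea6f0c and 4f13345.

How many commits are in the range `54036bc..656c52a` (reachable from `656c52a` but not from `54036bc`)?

6

Reachable from 656c52a: {1379d78, 28def1a, 2ea6f0c, 4f13345, 54036bc, 656c52a, 6abb717, a41211c, d652023, e8b1061, ed8c606}.
Reachable from 54036bc: {1379d78, 28def1a, 54036bc, d652023, e8b1061}.
In 656c52a's history but not 54036bc's: {2ea6f0c, 4f13345, 656c52a, 6abb717, a41211c, ed8c606} — 6 commits.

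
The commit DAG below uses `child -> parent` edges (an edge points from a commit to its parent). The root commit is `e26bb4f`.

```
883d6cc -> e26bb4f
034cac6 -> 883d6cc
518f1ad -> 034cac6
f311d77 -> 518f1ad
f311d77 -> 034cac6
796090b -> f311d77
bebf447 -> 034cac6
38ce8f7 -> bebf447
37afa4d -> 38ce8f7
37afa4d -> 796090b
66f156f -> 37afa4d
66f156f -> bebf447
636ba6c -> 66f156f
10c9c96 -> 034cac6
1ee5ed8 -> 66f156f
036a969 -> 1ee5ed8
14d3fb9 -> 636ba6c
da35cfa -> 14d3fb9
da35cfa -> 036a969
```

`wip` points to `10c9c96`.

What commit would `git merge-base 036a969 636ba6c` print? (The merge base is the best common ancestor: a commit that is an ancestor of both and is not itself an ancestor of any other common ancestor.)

66f156f

Ancestors of 036a969: {034cac6, 036a969, 1ee5ed8, 37afa4d, 38ce8f7, 518f1ad, 66f156f, 796090b, 883d6cc, bebf447, e26bb4f, f311d77}.
Ancestors of 636ba6c: {034cac6, 37afa4d, 38ce8f7, 518f1ad, 636ba6c, 66f156f, 796090b, 883d6cc, bebf447, e26bb4f, f311d77}.
Common ancestors: {034cac6, 37afa4d, 38ce8f7, 518f1ad, 66f156f, 796090b, 883d6cc, bebf447, e26bb4f, f311d77}.
Among these, 66f156f is not an ancestor of any other common ancestor — it is the merge base.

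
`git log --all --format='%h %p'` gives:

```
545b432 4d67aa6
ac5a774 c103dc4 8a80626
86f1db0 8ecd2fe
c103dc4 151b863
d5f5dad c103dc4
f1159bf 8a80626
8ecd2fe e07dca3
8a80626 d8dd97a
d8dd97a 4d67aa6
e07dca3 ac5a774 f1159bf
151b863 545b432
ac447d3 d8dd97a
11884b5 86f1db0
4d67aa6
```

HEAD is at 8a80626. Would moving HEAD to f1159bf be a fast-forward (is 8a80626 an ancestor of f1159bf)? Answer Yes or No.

Yes

A fast-forward from 8a80626 to f1159bf is possible iff 8a80626 is an ancestor of f1159bf.
Ancestors of f1159bf: {4d67aa6, 8a80626, d8dd97a, f1159bf}.
8a80626 is among them, so fast-forward is possible.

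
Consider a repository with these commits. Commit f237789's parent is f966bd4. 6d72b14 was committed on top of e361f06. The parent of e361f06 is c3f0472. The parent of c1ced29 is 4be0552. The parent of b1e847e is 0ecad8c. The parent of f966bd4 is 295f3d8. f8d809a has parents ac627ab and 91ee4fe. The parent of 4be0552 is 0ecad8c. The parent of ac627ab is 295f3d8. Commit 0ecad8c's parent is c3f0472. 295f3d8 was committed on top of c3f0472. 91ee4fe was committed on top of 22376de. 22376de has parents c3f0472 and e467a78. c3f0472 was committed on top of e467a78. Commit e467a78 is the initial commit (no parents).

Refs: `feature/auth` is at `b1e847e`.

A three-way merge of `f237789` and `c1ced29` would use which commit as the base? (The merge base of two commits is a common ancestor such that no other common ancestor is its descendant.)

Ancestors of f237789: {295f3d8, c3f0472, e467a78, f237789, f966bd4}.
Ancestors of c1ced29: {0ecad8c, 4be0552, c1ced29, c3f0472, e467a78}.
Common ancestors: {c3f0472, e467a78}.
Among these, c3f0472 is not an ancestor of any other common ancestor — it is the merge base.

c3f0472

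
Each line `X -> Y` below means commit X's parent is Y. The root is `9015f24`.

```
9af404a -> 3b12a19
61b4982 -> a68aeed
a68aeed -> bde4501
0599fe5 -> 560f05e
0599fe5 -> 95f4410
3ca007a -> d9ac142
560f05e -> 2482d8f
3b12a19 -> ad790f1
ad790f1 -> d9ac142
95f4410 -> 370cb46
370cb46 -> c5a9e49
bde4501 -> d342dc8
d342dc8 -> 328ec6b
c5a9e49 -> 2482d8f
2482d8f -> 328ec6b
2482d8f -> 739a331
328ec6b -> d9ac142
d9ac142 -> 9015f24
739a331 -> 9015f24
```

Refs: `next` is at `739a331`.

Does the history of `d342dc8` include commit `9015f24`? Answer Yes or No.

Ancestors of d342dc8 (commits reachable by following parents): {328ec6b, 9015f24, d342dc8, d9ac142}.
9015f24 is in that set, so it is an ancestor of d342dc8.

Yes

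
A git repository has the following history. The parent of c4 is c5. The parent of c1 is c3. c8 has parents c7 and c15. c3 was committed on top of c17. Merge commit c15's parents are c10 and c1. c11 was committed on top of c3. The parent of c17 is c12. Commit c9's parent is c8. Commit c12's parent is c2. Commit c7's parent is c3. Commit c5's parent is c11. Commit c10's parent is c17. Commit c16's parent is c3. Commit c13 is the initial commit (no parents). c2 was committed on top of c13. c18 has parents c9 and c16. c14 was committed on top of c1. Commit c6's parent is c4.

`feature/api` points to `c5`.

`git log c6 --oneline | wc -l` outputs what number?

Walking parent pointers from c6: reachable set = {c11, c12, c13, c17, c2, c3, c4, c5, c6}.
That is 9 commits.

9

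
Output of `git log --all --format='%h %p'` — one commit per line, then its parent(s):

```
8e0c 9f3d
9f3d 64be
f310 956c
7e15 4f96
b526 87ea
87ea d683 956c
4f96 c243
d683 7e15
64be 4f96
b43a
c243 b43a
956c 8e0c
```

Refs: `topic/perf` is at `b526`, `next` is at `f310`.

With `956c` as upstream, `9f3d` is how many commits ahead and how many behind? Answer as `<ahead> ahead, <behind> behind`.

0 ahead, 2 behind

Reachable from 9f3d: {4f96, 64be, 9f3d, b43a, c243}.
Reachable from 956c: {4f96, 64be, 8e0c, 956c, 9f3d, b43a, c243}.
Only in 9f3d's history (ahead): {} — 0.
Only in 956c's history (behind): {8e0c, 956c} — 2.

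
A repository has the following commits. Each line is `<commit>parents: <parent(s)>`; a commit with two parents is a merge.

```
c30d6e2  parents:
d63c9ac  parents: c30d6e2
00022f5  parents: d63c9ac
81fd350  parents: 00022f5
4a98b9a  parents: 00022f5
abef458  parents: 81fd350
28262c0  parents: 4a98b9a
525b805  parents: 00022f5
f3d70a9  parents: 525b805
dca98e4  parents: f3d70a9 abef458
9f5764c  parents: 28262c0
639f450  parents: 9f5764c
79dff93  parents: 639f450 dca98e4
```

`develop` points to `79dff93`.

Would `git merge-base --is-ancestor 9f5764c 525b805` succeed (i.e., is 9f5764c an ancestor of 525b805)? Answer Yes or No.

No

Ancestors of 525b805: {00022f5, 525b805, c30d6e2, d63c9ac}.
9f5764c is not in that set, so it is not an ancestor of 525b805.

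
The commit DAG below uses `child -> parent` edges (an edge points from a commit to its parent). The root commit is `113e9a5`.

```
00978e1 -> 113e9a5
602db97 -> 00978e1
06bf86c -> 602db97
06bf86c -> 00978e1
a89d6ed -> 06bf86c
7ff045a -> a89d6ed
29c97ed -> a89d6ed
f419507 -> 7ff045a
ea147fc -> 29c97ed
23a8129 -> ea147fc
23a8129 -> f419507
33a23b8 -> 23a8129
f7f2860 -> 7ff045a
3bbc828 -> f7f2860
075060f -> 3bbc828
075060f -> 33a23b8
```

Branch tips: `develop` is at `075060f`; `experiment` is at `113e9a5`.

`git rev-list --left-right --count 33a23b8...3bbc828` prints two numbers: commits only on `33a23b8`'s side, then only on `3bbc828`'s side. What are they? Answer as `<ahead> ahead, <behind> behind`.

5 ahead, 2 behind

Reachable from 33a23b8: {00978e1, 06bf86c, 113e9a5, 23a8129, 29c97ed, 33a23b8, 602db97, 7ff045a, a89d6ed, ea147fc, f419507}.
Reachable from 3bbc828: {00978e1, 06bf86c, 113e9a5, 3bbc828, 602db97, 7ff045a, a89d6ed, f7f2860}.
Only in 33a23b8's history (ahead): {23a8129, 29c97ed, 33a23b8, ea147fc, f419507} — 5.
Only in 3bbc828's history (behind): {3bbc828, f7f2860} — 2.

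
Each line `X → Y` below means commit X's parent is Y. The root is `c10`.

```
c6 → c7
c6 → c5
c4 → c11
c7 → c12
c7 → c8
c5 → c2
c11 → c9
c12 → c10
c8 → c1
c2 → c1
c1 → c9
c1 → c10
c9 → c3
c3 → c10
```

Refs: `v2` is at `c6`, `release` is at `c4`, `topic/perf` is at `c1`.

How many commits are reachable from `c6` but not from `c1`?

6

Reachable from c6: {c1, c10, c12, c2, c3, c5, c6, c7, c8, c9}.
Reachable from c1: {c1, c10, c3, c9}.
In c6's history but not c1's: {c12, c2, c5, c6, c7, c8} — 6 commits.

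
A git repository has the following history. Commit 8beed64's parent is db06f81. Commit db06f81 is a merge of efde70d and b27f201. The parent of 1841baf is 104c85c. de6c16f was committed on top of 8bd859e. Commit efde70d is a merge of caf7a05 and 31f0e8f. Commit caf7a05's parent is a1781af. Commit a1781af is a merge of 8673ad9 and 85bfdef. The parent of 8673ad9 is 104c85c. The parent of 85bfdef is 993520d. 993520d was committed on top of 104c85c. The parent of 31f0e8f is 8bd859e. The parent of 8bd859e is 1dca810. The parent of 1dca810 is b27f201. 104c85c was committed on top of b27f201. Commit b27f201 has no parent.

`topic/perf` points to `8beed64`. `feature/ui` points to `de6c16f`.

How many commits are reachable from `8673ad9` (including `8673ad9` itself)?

Walking parent pointers from 8673ad9: reachable set = {104c85c, 8673ad9, b27f201}.
That is 3 commits.

3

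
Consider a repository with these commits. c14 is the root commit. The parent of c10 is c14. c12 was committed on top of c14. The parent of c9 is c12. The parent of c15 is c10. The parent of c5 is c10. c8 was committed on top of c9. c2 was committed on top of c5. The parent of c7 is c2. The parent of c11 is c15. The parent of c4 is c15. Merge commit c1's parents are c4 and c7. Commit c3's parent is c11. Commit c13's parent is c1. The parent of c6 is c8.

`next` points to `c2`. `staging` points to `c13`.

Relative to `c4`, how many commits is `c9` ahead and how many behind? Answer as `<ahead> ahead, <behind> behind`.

Reachable from c9: {c12, c14, c9}.
Reachable from c4: {c10, c14, c15, c4}.
Only in c9's history (ahead): {c12, c9} — 2.
Only in c4's history (behind): {c10, c15, c4} — 3.

2 ahead, 3 behind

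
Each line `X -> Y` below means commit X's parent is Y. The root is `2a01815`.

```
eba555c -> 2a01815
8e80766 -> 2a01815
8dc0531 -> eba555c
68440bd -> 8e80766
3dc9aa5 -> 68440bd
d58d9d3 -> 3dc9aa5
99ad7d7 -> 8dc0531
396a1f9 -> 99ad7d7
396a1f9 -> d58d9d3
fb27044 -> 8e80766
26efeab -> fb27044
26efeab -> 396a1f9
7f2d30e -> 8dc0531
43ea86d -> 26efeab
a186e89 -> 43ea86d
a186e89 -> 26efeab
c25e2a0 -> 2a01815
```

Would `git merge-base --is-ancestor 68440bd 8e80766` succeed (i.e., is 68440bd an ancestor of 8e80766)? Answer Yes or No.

Ancestors of 8e80766: {2a01815, 8e80766}.
68440bd is not in that set, so it is not an ancestor of 8e80766.

No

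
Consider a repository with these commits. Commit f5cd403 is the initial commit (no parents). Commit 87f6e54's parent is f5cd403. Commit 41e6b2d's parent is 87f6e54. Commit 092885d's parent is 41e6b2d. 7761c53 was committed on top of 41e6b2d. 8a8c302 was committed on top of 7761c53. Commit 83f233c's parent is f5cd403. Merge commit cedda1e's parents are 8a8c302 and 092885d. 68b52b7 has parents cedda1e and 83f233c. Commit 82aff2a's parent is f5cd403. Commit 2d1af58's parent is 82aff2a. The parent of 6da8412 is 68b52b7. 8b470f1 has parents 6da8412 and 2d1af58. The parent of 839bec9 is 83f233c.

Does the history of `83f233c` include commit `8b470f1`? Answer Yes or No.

Ancestors of 83f233c: {83f233c, f5cd403}.
8b470f1 is not in that set, so it is not an ancestor of 83f233c.

No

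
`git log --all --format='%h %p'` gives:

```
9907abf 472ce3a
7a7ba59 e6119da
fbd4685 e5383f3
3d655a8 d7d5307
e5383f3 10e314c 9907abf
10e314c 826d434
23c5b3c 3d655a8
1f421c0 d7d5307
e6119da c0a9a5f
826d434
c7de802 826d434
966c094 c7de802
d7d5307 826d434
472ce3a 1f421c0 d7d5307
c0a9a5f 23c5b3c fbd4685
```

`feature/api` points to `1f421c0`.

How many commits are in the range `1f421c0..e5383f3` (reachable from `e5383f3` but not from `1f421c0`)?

Reachable from e5383f3: {10e314c, 1f421c0, 472ce3a, 826d434, 9907abf, d7d5307, e5383f3}.
Reachable from 1f421c0: {1f421c0, 826d434, d7d5307}.
In e5383f3's history but not 1f421c0's: {10e314c, 472ce3a, 9907abf, e5383f3} — 4 commits.

4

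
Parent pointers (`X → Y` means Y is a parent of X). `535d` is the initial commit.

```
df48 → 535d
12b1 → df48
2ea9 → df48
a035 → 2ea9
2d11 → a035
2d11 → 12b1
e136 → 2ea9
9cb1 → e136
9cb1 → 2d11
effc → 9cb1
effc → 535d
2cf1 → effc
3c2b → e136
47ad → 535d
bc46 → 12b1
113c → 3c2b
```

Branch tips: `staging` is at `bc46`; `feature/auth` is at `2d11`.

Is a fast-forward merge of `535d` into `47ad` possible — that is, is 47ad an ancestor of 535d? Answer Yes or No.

No

A fast-forward from 47ad to 535d is possible iff 47ad is an ancestor of 535d.
Ancestors of 535d: {535d}.
47ad is not among them, so fast-forward is not possible.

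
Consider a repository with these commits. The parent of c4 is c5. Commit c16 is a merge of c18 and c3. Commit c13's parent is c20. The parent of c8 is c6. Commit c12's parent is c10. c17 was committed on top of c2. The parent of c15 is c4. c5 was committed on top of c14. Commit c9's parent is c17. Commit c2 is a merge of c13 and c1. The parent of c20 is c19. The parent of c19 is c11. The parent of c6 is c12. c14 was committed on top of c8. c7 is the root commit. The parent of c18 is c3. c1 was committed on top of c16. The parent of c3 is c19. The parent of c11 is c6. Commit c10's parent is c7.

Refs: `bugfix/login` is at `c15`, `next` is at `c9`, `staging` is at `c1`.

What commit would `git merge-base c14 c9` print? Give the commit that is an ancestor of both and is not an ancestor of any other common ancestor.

Ancestors of c14: {c10, c12, c14, c6, c7, c8}.
Ancestors of c9: {c1, c10, c11, c12, c13, c16, c17, c18, c19, c2, c20, c3, c6, c7, c9}.
Common ancestors: {c10, c12, c6, c7}.
Among these, c6 is not an ancestor of any other common ancestor — it is the merge base.

c6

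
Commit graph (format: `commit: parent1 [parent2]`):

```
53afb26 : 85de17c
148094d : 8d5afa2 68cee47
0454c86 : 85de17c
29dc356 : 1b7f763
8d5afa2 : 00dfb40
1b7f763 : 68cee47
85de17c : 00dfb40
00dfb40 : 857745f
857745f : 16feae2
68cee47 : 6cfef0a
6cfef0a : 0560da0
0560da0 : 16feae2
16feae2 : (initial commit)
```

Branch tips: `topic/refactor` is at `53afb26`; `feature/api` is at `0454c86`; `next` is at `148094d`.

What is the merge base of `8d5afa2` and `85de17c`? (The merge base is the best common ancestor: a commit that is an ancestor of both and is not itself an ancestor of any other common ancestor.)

Ancestors of 8d5afa2: {00dfb40, 16feae2, 857745f, 8d5afa2}.
Ancestors of 85de17c: {00dfb40, 16feae2, 857745f, 85de17c}.
Common ancestors: {00dfb40, 16feae2, 857745f}.
Among these, 00dfb40 is not an ancestor of any other common ancestor — it is the merge base.

00dfb40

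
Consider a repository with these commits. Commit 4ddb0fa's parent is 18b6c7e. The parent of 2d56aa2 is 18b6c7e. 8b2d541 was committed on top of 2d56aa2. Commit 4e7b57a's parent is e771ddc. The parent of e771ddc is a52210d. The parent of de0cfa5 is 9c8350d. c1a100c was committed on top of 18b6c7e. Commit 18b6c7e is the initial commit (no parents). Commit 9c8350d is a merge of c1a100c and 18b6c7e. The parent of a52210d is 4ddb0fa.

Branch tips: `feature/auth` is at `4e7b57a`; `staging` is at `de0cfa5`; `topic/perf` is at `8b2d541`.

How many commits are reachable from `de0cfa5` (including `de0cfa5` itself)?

Walking parent pointers from de0cfa5: reachable set = {18b6c7e, 9c8350d, c1a100c, de0cfa5}.
That is 4 commits.

4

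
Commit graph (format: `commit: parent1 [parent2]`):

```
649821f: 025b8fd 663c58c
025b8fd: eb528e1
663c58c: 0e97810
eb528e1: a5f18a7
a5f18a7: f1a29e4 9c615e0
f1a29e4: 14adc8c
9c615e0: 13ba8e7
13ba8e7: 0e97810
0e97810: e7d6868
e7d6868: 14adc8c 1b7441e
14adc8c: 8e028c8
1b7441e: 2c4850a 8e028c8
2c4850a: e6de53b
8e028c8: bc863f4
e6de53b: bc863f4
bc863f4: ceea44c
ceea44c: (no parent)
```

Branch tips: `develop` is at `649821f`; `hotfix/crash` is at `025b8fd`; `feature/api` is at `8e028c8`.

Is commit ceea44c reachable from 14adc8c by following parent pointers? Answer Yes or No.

Ancestors of 14adc8c (commits reachable by following parents): {14adc8c, 8e028c8, bc863f4, ceea44c}.
ceea44c is in that set, so it is an ancestor of 14adc8c.

Yes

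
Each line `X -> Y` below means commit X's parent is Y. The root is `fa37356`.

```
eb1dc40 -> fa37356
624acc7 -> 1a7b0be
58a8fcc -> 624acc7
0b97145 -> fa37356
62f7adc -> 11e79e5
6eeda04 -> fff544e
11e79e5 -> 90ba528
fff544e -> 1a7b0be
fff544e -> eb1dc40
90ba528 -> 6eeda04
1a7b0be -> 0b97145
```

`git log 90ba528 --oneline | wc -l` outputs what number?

7

Walking parent pointers from 90ba528: reachable set = {0b97145, 1a7b0be, 6eeda04, 90ba528, eb1dc40, fa37356, fff544e}.
That is 7 commits.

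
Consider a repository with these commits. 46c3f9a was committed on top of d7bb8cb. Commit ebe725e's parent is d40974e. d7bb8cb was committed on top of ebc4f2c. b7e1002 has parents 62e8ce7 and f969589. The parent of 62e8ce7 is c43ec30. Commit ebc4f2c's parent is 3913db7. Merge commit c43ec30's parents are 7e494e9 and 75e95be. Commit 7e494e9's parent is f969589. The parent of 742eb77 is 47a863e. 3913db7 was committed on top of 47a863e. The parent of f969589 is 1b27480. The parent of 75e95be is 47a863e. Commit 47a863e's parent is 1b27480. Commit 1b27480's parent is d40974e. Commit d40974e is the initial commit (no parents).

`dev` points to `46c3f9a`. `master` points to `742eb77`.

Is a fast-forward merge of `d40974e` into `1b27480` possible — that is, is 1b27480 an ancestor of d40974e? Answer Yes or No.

No

A fast-forward from 1b27480 to d40974e is possible iff 1b27480 is an ancestor of d40974e.
Ancestors of d40974e: {d40974e}.
1b27480 is not among them, so fast-forward is not possible.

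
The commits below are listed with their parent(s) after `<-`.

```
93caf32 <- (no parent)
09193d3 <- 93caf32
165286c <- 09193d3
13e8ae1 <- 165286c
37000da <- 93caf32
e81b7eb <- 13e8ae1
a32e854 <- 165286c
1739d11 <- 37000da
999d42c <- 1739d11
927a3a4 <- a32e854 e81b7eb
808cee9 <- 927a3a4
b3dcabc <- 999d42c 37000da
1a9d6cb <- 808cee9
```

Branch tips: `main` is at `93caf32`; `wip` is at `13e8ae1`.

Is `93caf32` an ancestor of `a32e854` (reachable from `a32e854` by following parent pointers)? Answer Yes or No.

Yes

Ancestors of a32e854 (commits reachable by following parents): {09193d3, 165286c, 93caf32, a32e854}.
93caf32 is in that set, so it is an ancestor of a32e854.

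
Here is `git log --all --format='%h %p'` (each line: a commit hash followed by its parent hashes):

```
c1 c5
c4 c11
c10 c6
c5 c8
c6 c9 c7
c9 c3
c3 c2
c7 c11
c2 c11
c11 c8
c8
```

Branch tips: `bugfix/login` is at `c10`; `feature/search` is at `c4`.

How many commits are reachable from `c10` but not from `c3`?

4

Reachable from c10: {c10, c11, c2, c3, c6, c7, c8, c9}.
Reachable from c3: {c11, c2, c3, c8}.
In c10's history but not c3's: {c10, c6, c7, c9} — 4 commits.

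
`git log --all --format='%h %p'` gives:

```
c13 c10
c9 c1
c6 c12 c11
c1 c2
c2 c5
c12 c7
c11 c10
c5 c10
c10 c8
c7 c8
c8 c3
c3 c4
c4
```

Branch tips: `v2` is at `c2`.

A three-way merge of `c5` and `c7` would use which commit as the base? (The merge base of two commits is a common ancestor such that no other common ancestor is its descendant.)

c8

Ancestors of c5: {c10, c3, c4, c5, c8}.
Ancestors of c7: {c3, c4, c7, c8}.
Common ancestors: {c3, c4, c8}.
Among these, c8 is not an ancestor of any other common ancestor — it is the merge base.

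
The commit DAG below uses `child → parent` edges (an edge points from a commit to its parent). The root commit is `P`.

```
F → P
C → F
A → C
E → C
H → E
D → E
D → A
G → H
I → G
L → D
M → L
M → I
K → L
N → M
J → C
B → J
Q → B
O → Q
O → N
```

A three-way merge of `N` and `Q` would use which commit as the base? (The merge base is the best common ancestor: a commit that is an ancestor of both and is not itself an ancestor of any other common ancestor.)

Ancestors of N: {A, C, D, E, F, G, H, I, L, M, N, P}.
Ancestors of Q: {B, C, F, J, P, Q}.
Common ancestors: {C, F, P}.
Among these, C is not an ancestor of any other common ancestor — it is the merge base.

C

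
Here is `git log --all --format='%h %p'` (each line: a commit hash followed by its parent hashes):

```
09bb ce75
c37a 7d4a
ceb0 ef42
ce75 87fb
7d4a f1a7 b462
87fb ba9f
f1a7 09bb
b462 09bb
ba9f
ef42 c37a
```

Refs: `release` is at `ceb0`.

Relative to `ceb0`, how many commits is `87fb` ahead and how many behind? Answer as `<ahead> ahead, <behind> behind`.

0 ahead, 8 behind

Reachable from 87fb: {87fb, ba9f}.
Reachable from ceb0: {09bb, 7d4a, 87fb, b462, ba9f, c37a, ce75, ceb0, ef42, f1a7}.
Only in 87fb's history (ahead): {} — 0.
Only in ceb0's history (behind): {09bb, 7d4a, b462, c37a, ce75, ceb0, ef42, f1a7} — 8.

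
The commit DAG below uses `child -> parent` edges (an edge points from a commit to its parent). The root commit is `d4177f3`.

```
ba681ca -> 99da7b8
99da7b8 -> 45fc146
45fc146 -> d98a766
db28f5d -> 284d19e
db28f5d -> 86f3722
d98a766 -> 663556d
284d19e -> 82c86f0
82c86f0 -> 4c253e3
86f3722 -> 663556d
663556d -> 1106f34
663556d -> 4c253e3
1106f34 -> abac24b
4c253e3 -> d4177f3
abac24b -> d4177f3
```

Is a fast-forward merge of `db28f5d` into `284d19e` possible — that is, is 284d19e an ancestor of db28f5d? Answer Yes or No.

Yes

A fast-forward from 284d19e to db28f5d is possible iff 284d19e is an ancestor of db28f5d.
Ancestors of db28f5d: {1106f34, 284d19e, 4c253e3, 663556d, 82c86f0, 86f3722, abac24b, d4177f3, db28f5d}.
284d19e is among them, so fast-forward is possible.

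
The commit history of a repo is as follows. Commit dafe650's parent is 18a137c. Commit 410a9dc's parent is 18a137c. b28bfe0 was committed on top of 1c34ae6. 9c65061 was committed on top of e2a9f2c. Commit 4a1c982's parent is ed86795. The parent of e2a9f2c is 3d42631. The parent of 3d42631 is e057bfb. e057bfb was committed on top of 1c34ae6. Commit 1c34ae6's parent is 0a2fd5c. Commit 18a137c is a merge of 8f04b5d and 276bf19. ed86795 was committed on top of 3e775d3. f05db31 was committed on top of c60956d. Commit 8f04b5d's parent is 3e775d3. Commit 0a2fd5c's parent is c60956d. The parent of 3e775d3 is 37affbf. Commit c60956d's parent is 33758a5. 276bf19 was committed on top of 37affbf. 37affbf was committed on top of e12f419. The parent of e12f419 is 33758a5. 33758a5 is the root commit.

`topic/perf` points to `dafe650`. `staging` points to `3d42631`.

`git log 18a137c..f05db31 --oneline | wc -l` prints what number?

Reachable from f05db31: {33758a5, c60956d, f05db31}.
Reachable from 18a137c: {18a137c, 276bf19, 33758a5, 37affbf, 3e775d3, 8f04b5d, e12f419}.
In f05db31's history but not 18a137c's: {c60956d, f05db31} — 2 commits.

2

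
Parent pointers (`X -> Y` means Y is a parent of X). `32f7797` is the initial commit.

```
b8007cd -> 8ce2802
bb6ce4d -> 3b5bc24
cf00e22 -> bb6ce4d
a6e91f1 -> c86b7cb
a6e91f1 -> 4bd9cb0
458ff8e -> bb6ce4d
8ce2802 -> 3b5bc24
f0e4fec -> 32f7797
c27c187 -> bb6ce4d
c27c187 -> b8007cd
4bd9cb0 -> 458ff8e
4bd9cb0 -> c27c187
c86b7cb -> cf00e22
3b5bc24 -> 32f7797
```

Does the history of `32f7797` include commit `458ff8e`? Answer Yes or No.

No

Ancestors of 32f7797: {32f7797}.
458ff8e is not in that set, so it is not an ancestor of 32f7797.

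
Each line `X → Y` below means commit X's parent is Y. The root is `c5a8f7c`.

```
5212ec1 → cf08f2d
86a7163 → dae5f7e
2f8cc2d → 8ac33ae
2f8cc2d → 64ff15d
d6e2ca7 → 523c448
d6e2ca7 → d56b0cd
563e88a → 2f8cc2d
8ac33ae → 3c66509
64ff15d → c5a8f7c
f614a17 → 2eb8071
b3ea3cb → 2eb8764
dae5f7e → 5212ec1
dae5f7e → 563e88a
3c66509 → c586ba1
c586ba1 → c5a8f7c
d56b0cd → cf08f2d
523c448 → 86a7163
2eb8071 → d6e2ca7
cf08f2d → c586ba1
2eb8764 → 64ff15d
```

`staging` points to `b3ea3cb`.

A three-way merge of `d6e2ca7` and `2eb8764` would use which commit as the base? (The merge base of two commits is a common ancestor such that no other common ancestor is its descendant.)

64ff15d

Ancestors of d6e2ca7: {2f8cc2d, 3c66509, 5212ec1, 523c448, 563e88a, 64ff15d, 86a7163, 8ac33ae, c586ba1, c5a8f7c, cf08f2d, d56b0cd, d6e2ca7, dae5f7e}.
Ancestors of 2eb8764: {2eb8764, 64ff15d, c5a8f7c}.
Common ancestors: {64ff15d, c5a8f7c}.
Among these, 64ff15d is not an ancestor of any other common ancestor — it is the merge base.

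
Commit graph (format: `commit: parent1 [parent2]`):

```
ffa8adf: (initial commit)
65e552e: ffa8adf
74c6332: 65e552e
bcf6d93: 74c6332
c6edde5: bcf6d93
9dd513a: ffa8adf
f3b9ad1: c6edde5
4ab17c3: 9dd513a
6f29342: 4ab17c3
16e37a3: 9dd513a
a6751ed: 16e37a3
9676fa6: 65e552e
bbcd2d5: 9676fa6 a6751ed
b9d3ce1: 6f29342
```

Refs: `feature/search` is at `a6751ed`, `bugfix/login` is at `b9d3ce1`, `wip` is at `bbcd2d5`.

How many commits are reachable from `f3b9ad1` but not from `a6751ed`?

5

Reachable from f3b9ad1: {65e552e, 74c6332, bcf6d93, c6edde5, f3b9ad1, ffa8adf}.
Reachable from a6751ed: {16e37a3, 9dd513a, a6751ed, ffa8adf}.
In f3b9ad1's history but not a6751ed's: {65e552e, 74c6332, bcf6d93, c6edde5, f3b9ad1} — 5 commits.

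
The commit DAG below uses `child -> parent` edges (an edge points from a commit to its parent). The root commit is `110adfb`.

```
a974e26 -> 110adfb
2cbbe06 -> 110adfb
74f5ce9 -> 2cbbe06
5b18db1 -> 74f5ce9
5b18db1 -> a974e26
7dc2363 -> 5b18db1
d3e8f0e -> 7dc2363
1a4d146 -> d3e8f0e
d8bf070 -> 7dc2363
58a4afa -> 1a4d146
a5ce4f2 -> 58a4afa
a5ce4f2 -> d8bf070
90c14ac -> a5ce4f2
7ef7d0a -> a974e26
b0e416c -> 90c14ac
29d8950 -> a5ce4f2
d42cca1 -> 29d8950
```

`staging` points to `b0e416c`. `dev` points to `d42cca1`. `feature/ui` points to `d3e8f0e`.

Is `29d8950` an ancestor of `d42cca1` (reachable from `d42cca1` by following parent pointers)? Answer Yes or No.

Yes

Ancestors of d42cca1 (commits reachable by following parents): {110adfb, 1a4d146, 29d8950, 2cbbe06, 58a4afa, 5b18db1, 74f5ce9, 7dc2363, a5ce4f2, a974e26, d3e8f0e, d42cca1, d8bf070}.
29d8950 is in that set, so it is an ancestor of d42cca1.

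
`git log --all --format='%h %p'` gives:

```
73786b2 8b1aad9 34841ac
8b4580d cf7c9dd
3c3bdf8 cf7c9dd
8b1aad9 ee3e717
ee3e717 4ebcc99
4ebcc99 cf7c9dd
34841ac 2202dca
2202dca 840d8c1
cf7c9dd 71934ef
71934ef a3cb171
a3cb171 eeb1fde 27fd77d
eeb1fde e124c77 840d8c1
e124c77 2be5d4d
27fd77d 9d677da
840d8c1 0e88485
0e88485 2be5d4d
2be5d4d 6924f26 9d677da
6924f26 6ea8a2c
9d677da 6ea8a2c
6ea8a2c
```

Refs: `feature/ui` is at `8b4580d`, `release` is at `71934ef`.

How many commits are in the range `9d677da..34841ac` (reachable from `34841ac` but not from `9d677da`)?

Reachable from 34841ac: {0e88485, 2202dca, 2be5d4d, 34841ac, 6924f26, 6ea8a2c, 840d8c1, 9d677da}.
Reachable from 9d677da: {6ea8a2c, 9d677da}.
In 34841ac's history but not 9d677da's: {0e88485, 2202dca, 2be5d4d, 34841ac, 6924f26, 840d8c1} — 6 commits.

6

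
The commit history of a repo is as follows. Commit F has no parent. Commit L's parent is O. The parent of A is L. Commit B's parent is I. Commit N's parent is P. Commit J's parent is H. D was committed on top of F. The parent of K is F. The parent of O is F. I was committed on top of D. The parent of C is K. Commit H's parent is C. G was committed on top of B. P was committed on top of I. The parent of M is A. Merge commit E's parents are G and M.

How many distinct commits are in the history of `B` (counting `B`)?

4

Walking parent pointers from B: reachable set = {B, D, F, I}.
That is 4 commits.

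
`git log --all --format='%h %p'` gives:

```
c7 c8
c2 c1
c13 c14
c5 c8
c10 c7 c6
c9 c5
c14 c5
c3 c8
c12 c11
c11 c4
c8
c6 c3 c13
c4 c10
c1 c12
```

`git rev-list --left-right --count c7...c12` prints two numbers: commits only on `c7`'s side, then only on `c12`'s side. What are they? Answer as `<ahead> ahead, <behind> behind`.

Reachable from c7: {c7, c8}.
Reachable from c12: {c10, c11, c12, c13, c14, c3, c4, c5, c6, c7, c8}.
Only in c7's history (ahead): {} — 0.
Only in c12's history (behind): {c10, c11, c12, c13, c14, c3, c4, c5, c6} — 9.

0 ahead, 9 behind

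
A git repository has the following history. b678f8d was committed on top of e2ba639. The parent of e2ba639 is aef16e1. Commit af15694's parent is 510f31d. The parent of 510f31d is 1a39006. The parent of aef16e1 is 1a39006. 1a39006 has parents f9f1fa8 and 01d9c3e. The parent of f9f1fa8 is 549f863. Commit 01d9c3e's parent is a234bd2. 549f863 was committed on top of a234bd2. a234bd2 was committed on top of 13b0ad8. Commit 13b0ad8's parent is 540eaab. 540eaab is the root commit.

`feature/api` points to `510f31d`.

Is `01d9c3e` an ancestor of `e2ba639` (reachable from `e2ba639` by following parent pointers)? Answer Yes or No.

Ancestors of e2ba639 (commits reachable by following parents): {01d9c3e, 13b0ad8, 1a39006, 540eaab, 549f863, a234bd2, aef16e1, e2ba639, f9f1fa8}.
01d9c3e is in that set, so it is an ancestor of e2ba639.

Yes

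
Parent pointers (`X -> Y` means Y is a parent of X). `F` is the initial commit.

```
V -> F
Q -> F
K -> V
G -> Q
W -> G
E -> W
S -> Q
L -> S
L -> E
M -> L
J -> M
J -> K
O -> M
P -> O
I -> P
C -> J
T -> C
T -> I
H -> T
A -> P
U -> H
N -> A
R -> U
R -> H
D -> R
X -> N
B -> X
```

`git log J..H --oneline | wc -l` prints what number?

Reachable from H: {C, E, F, G, H, I, J, K, L, M, O, P, Q, S, T, V, W}.
Reachable from J: {E, F, G, J, K, L, M, Q, S, V, W}.
In H's history but not J's: {C, H, I, O, P, T} — 6 commits.

6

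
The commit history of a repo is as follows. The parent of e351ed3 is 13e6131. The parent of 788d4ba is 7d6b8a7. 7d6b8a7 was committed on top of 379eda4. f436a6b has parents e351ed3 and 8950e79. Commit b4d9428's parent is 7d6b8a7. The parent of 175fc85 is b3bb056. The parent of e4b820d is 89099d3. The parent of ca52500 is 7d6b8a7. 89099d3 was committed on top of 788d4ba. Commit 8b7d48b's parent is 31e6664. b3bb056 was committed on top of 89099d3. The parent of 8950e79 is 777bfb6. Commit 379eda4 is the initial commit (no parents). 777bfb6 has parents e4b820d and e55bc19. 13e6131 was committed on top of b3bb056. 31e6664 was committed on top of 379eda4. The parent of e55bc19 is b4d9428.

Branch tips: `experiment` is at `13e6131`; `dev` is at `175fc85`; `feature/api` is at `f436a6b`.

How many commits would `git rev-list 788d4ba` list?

3

Walking parent pointers from 788d4ba: reachable set = {379eda4, 788d4ba, 7d6b8a7}.
That is 3 commits.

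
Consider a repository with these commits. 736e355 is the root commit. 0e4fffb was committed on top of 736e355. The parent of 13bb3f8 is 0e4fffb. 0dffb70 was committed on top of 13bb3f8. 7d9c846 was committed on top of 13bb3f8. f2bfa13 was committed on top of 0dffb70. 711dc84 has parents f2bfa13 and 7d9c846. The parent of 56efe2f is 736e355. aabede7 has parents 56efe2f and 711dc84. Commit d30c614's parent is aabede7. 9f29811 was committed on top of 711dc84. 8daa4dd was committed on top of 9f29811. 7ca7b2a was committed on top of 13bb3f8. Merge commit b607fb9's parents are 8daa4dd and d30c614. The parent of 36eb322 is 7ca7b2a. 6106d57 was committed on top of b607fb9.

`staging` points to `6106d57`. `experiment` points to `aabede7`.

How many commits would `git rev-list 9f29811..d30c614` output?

Reachable from d30c614: {0dffb70, 0e4fffb, 13bb3f8, 56efe2f, 711dc84, 736e355, 7d9c846, aabede7, d30c614, f2bfa13}.
Reachable from 9f29811: {0dffb70, 0e4fffb, 13bb3f8, 711dc84, 736e355, 7d9c846, 9f29811, f2bfa13}.
In d30c614's history but not 9f29811's: {56efe2f, aabede7, d30c614} — 3 commits.

3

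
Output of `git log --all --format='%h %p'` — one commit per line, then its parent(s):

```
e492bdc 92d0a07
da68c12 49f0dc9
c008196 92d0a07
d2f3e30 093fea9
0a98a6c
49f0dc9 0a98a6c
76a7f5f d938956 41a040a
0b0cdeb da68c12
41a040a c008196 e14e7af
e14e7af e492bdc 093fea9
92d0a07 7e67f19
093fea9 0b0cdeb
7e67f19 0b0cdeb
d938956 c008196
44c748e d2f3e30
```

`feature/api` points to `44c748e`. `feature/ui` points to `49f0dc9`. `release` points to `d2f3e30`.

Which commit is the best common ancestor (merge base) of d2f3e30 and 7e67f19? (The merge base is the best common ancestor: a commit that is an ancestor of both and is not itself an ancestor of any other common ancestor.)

0b0cdeb

Ancestors of d2f3e30: {093fea9, 0a98a6c, 0b0cdeb, 49f0dc9, d2f3e30, da68c12}.
Ancestors of 7e67f19: {0a98a6c, 0b0cdeb, 49f0dc9, 7e67f19, da68c12}.
Common ancestors: {0a98a6c, 0b0cdeb, 49f0dc9, da68c12}.
Among these, 0b0cdeb is not an ancestor of any other common ancestor — it is the merge base.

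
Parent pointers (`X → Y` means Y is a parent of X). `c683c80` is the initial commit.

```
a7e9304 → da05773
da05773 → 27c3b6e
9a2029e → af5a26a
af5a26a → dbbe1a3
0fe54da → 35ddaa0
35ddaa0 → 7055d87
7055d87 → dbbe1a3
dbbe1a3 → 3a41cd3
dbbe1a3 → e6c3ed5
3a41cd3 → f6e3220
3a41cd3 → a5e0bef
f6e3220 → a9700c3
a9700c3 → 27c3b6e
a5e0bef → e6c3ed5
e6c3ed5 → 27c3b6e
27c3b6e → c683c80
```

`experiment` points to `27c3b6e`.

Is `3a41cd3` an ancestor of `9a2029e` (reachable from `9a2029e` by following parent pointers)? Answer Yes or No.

Yes

Ancestors of 9a2029e (commits reachable by following parents): {27c3b6e, 3a41cd3, 9a2029e, a5e0bef, a9700c3, af5a26a, c683c80, dbbe1a3, e6c3ed5, f6e3220}.
3a41cd3 is in that set, so it is an ancestor of 9a2029e.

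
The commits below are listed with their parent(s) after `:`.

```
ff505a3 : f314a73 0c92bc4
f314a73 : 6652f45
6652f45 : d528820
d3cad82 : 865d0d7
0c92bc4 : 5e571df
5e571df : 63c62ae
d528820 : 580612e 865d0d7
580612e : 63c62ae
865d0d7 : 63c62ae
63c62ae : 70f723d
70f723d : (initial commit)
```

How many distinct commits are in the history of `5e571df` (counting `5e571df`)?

Walking parent pointers from 5e571df: reachable set = {5e571df, 63c62ae, 70f723d}.
That is 3 commits.

3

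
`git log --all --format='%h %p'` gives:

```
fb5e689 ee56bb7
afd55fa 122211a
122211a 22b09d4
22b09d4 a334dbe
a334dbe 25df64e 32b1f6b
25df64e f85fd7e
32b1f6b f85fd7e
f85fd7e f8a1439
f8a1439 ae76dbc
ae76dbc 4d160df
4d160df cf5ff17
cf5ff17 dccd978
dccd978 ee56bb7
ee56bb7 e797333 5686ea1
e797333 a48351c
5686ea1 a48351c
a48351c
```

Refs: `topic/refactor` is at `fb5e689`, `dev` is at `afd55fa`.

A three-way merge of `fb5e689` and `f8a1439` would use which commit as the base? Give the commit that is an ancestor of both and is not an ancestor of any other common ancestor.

Ancestors of fb5e689: {5686ea1, a48351c, e797333, ee56bb7, fb5e689}.
Ancestors of f8a1439: {4d160df, 5686ea1, a48351c, ae76dbc, cf5ff17, dccd978, e797333, ee56bb7, f8a1439}.
Common ancestors: {5686ea1, a48351c, e797333, ee56bb7}.
Among these, ee56bb7 is not an ancestor of any other common ancestor — it is the merge base.

ee56bb7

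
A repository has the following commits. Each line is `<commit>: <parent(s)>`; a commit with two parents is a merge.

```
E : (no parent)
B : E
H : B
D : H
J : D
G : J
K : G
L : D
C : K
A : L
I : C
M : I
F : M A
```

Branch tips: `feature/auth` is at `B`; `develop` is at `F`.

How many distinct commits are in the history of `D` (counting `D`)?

Walking parent pointers from D: reachable set = {B, D, E, H}.
That is 4 commits.

4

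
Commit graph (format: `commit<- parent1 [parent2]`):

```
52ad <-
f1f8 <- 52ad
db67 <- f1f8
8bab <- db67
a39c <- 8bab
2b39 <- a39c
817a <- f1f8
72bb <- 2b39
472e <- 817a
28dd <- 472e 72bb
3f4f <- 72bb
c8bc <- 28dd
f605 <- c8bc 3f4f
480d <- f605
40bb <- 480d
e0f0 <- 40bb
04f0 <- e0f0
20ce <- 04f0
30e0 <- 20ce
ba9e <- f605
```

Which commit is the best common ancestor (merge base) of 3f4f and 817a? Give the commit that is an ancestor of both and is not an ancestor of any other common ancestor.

f1f8

Ancestors of 3f4f: {2b39, 3f4f, 52ad, 72bb, 8bab, a39c, db67, f1f8}.
Ancestors of 817a: {52ad, 817a, f1f8}.
Common ancestors: {52ad, f1f8}.
Among these, f1f8 is not an ancestor of any other common ancestor — it is the merge base.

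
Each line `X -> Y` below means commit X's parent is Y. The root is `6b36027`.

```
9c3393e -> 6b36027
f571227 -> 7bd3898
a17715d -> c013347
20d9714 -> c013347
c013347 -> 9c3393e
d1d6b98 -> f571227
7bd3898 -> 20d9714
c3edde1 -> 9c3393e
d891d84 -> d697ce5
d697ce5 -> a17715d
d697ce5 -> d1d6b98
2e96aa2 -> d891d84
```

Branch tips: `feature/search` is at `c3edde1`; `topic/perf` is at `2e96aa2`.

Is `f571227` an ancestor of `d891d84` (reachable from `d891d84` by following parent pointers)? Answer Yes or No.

Yes

Ancestors of d891d84 (commits reachable by following parents): {20d9714, 6b36027, 7bd3898, 9c3393e, a17715d, c013347, d1d6b98, d697ce5, d891d84, f571227}.
f571227 is in that set, so it is an ancestor of d891d84.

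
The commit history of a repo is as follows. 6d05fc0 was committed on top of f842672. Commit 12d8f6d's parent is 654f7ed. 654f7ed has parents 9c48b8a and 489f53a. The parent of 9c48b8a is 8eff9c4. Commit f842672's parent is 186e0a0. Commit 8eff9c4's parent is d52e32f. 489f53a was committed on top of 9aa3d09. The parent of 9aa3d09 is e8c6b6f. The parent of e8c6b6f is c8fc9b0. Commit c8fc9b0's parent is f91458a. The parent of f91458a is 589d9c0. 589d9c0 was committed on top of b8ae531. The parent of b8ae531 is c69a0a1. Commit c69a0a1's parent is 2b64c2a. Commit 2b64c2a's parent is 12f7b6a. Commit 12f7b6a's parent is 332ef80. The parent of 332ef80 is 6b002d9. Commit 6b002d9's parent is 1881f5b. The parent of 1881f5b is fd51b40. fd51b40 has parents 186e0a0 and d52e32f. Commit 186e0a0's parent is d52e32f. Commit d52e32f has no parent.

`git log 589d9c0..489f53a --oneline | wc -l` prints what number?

Reachable from 489f53a: {12f7b6a, 186e0a0, 1881f5b, 2b64c2a, 332ef80, 489f53a, 589d9c0, 6b002d9, 9aa3d09, b8ae531, c69a0a1, c8fc9b0, d52e32f, e8c6b6f, f91458a, fd51b40}.
Reachable from 589d9c0: {12f7b6a, 186e0a0, 1881f5b, 2b64c2a, 332ef80, 589d9c0, 6b002d9, b8ae531, c69a0a1, d52e32f, fd51b40}.
In 489f53a's history but not 589d9c0's: {489f53a, 9aa3d09, c8fc9b0, e8c6b6f, f91458a} — 5 commits.

5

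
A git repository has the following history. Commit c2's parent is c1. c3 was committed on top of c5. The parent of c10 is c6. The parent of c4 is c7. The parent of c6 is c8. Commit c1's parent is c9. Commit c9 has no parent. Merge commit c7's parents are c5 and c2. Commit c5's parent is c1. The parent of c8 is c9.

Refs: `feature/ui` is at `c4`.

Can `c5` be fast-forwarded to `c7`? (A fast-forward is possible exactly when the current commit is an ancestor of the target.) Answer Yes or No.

A fast-forward from c5 to c7 is possible iff c5 is an ancestor of c7.
Ancestors of c7: {c1, c2, c5, c7, c9}.
c5 is among them, so fast-forward is possible.

Yes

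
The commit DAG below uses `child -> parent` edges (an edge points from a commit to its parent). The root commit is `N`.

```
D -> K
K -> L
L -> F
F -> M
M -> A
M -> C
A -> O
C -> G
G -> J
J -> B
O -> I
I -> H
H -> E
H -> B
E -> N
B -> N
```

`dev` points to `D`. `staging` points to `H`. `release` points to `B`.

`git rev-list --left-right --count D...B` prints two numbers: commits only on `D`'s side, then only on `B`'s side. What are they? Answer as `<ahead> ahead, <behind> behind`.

13 ahead, 0 behind

Reachable from D: {A, B, C, D, E, F, G, H, I, J, K, L, M, N, O}.
Reachable from B: {B, N}.
Only in D's history (ahead): {A, C, D, E, F, G, H, I, J, K, L, M, O} — 13.
Only in B's history (behind): {} — 0.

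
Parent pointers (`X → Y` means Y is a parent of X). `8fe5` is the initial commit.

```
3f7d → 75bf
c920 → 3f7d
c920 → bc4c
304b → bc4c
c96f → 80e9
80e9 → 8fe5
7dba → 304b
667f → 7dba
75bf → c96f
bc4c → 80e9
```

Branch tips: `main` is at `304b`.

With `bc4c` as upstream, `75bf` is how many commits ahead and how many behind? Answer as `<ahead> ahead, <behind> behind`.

2 ahead, 1 behind

Reachable from 75bf: {75bf, 80e9, 8fe5, c96f}.
Reachable from bc4c: {80e9, 8fe5, bc4c}.
Only in 75bf's history (ahead): {75bf, c96f} — 2.
Only in bc4c's history (behind): {bc4c} — 1.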